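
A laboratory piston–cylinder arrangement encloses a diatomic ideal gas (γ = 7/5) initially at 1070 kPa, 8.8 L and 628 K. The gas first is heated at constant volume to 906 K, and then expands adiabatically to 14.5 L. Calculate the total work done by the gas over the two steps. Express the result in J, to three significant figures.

Step 1 (isochoric): W = 0 (constant volume).
After step 1: P = 1544 kPa (V unchanged).
Step 2 (adiabatic): W = (P₁V₁ − P₂V₂)/(γ−1) = (13584 − 11125)/0.4 = 6149 J.
W_total = 0 + 6149 = 6149 J.

W_total ≈ 6150 J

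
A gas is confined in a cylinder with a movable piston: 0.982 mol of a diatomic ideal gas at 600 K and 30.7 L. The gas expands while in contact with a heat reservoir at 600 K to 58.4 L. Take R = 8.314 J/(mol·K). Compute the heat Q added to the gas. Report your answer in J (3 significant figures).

Isothermal ⇒ ΔU = 0, so Q = W = nRT ln(V₂/V₁).
Q = (0.982)(8.314)(600) ln(58.4/30.7) = 4899 × 0.6431 = 3150 J.

Q ≈ 3150 J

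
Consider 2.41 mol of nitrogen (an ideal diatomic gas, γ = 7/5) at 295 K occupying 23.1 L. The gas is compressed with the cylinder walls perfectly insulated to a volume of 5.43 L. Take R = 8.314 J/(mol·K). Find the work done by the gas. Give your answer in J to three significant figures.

Adiabatic: TV^(γ−1) = const with γ = 7/5.
T₂ = T₁ (V₁/V₂)^(γ−1) = 295 × (23.1/5.43)^0.4 = 295 × 1.785 = 526.4 K.
W_by = nCᵥ(T₁ − T₂) = (2.41)(20.79)(295 − 526.4) = -11593 J.

W ≈ -11600 J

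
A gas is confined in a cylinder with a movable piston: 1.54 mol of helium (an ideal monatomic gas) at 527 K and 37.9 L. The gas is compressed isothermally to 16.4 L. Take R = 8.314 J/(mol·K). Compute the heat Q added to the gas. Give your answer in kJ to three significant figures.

Isothermal ⇒ ΔU = 0, so Q = W = nRT ln(V₂/V₁).
Q = (1.54)(8.314)(527) ln(16.4/37.9) = 6747 × -0.8377 = -5652 J.

Q ≈ -5.65 kJ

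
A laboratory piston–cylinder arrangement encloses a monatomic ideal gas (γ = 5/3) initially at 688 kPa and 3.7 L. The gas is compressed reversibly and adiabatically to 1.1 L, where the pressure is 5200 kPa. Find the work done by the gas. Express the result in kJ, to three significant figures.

Adiabatic: W = (P₁V₁ − P₂V₂)/(γ − 1) with γ = 5/3.
P₁V₁ = 2546 J, P₂V₂ = 5720 J.
W = (2546 − 5720) / 0.6667 = -4762 J.

W ≈ -4.76 kJ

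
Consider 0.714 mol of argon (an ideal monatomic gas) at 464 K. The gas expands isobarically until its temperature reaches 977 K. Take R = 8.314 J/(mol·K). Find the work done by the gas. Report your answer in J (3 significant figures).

Isobaric: W = P ΔV = nR ΔT.
W = (0.714)(8.314)(977 − 464) = 3045 J.

W ≈ 3050 J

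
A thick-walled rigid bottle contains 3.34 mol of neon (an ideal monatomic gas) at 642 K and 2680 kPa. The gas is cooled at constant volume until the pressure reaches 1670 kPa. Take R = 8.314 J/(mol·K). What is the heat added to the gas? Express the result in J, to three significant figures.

Constant volume ⇒ W = 0, so Q = ΔU = nCᵥΔT with Cᵥ = 3R/2 = 12.47 J/(mol·K).
At constant V, T₂/T₁ = P₂/P₁ ⇒ ΔT = T₁(P₂/P₁ − 1) = 642·(1670/2680 − 1) = -241.9 K.
ΔU = (3.34)(12.47)(-241.9) = -10078 J.

Q ≈ -10100 J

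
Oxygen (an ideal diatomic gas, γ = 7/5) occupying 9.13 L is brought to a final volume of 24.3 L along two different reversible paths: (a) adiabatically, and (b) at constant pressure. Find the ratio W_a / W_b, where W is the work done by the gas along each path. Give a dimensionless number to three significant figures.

W_a / W_b ≈ 0.487

Path (a) adiabatic: W = P₁V₁(1 − (V₁/V₂)^(γ−1))/(γ−1) → W_a/(P₁V₁) = 0.81.
Path (b) isobaric: W = P₁(V₂ − V₁) → W_b/(P₁V₁) = 1.662.
W_a / W_b = 0.81 / 1.662 = 0.4875.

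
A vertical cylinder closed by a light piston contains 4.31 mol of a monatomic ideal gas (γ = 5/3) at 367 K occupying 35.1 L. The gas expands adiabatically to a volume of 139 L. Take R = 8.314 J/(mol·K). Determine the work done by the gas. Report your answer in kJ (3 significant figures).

Adiabatic: TV^(γ−1) = const with γ = 5/3.
T₂ = T₁ (V₁/V₂)^(γ−1) = 367 × (35.1/139)^0.667 = 367 × 0.3995 = 146.6 K.
W_by = nCᵥ(T₁ − T₂) = (4.31)(12.47)(367 − 146.6) = 11845 J.

W ≈ 11.8 kJ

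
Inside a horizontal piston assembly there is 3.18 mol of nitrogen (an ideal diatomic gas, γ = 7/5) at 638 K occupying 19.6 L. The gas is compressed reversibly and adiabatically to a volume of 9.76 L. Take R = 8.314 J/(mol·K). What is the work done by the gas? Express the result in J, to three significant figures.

W ≈ -13600 J

Adiabatic: TV^(γ−1) = const with γ = 7/5.
T₂ = T₁ (V₁/V₂)^(γ−1) = 638 × (19.6/9.76)^0.4 = 638 × 1.322 = 843.2 K.
W_by = nCᵥ(T₁ − T₂) = (3.18)(20.79)(638 − 843.2) = -13565 J.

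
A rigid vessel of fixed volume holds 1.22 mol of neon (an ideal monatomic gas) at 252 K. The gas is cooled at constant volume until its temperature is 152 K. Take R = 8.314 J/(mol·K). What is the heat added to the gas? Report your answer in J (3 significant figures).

Constant volume ⇒ W = 0, so Q = ΔU = nCᵥΔT with Cᵥ = 3R/2 = 12.47 J/(mol·K).
ΔU = (1.22)(12.47)(152 − 252) = -1521 J.

Q ≈ -1520 J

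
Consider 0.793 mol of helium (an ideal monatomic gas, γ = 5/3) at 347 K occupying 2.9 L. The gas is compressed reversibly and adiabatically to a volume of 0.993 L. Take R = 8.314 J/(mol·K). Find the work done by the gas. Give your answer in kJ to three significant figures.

Adiabatic: TV^(γ−1) = const with γ = 5/3.
T₂ = T₁ (V₁/V₂)^(γ−1) = 347 × (2.9/0.993)^0.667 = 347 × 2.043 = 709 K.
W_by = nCᵥ(T₁ − T₂) = (0.793)(12.47)(347 − 709) = -3580 J.

W ≈ -3.58 kJ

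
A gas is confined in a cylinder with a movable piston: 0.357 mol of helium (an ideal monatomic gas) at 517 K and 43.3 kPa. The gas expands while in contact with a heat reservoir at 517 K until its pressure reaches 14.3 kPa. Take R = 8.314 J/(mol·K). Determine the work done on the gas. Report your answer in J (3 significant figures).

W ≈ -1700 J

Isothermal process: W = nRT ln(V₂/V₁) = nRT ln(P₁/P₂).
W = (0.357)(8.314)(517) × ln(43.3/14.3)
  = 1535 × ln(3.028) = 1535 × 1.108
W_by_gas = 1700 J; work on gas = −W_by = -1700 J.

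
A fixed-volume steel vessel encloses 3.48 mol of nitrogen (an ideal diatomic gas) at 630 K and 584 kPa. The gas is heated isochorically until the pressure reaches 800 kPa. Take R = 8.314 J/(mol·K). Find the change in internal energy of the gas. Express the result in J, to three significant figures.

ΔU ≈ 16900 J

Constant volume ⇒ W = 0, so Q = ΔU = nCᵥΔT with Cᵥ = 5R/2 = 20.79 J/(mol·K).
At constant V, T₂/T₁ = P₂/P₁ ⇒ ΔT = T₁(P₂/P₁ − 1) = 630·(800/584 − 1) = 233 K.
ΔU = (3.48)(20.79)(233) = 16854 J.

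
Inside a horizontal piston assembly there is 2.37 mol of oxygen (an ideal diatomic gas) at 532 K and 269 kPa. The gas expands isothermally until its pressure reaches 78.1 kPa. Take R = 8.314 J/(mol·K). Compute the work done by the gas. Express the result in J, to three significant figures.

Isothermal process: W = nRT ln(V₂/V₁) = nRT ln(P₁/P₂).
W = (2.37)(8.314)(532) × ln(269/78.1)
  = 10483 × ln(3.444) = 10483 × 1.237
W_by_gas = 12964 J.

W ≈ 13000 J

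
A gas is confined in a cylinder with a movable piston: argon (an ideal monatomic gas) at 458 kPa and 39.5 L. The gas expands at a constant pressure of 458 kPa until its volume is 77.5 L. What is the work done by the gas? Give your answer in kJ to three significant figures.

W ≈ 17.4 kJ

Isobaric: W = P ΔV.
W = (458 kPa)(77.5 − 39.5 L) = (458)(38) = 17404 J.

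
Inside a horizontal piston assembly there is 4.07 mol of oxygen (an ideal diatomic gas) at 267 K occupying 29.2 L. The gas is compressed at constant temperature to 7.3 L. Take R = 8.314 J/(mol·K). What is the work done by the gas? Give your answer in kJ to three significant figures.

Isothermal: W = nRT ln(V₂/V₁).
W = (4.07)(8.314)(267) × ln(7.3/29.2)
  = 9035 × -1.386
W_by_gas = -12525 J.

W ≈ -12.5 kJ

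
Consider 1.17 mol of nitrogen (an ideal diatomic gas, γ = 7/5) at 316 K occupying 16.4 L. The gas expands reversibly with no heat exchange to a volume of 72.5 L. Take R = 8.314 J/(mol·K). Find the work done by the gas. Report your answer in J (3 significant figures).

Adiabatic: TV^(γ−1) = const with γ = 7/5.
T₂ = T₁ (V₁/V₂)^(γ−1) = 316 × (16.4/72.5)^0.4 = 316 × 0.5518 = 174.4 K.
W_by = nCᵥ(T₁ − T₂) = (1.17)(20.79)(316 − 174.4) = 3444 J.

W ≈ 3440 J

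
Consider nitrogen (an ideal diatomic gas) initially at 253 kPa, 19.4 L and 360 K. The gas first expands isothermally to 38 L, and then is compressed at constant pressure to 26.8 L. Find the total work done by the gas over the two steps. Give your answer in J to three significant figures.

Step 1 (isothermal): W = P₁V₁ ln(V₂/V₁) = (4908) ln(38/19.4) = 3300 J.
After step 1: P = 129.2 kPa, V = 38 L, T = 360 K.
Step 2 (isobaric): W = PΔV = (129.2 kPa)(26.8 − 38 L) = -1447 J.
W_total = 3300 − 1447 = 1853 J.

W_total ≈ 1850 J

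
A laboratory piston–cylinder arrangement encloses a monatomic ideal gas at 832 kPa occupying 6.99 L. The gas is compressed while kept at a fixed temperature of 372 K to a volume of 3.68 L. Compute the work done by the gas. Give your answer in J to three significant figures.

W ≈ -3730 J

Isothermal: W = nRT ln(V₂/V₁) = P₁V₁ ln(V₂/V₁).
P₁V₁ = (832 kPa)(6.99 L) = 5816 J.
W = 5816 × ln(3.68/6.99) = 5816 × -0.6416
W_by_gas = -3731 J.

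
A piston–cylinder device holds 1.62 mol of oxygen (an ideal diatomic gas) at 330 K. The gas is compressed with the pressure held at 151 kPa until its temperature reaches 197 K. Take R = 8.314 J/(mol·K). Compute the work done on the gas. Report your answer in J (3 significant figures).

W ≈ 1790 J

Isobaric: W = P ΔV = nR ΔT.
W = (1.62)(8.314)(197 − 330) = -1791 J.
Work on gas = −W_by = 1791 J.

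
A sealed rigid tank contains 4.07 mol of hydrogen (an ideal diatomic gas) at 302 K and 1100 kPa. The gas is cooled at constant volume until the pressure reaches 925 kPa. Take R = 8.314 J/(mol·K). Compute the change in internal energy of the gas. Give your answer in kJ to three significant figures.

ΔU ≈ -4.06 kJ

Constant volume ⇒ W = 0, so Q = ΔU = nCᵥΔT with Cᵥ = 5R/2 = 20.79 J/(mol·K).
At constant V, T₂/T₁ = P₂/P₁ ⇒ ΔT = T₁(P₂/P₁ − 1) = 302·(925/1100 − 1) = -48.05 K.
ΔU = (4.07)(20.79)(-48.05) = -4064 J.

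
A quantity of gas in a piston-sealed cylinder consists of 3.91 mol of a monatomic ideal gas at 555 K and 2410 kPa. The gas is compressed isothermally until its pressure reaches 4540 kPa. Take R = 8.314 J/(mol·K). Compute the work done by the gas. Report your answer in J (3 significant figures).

W ≈ -11400 J

Isothermal process: W = nRT ln(V₂/V₁) = nRT ln(P₁/P₂).
W = (3.91)(8.314)(555) × ln(2410/4540)
  = 18042 × ln(0.5308) = 18042 × -0.6333
W_by_gas = -11426 J.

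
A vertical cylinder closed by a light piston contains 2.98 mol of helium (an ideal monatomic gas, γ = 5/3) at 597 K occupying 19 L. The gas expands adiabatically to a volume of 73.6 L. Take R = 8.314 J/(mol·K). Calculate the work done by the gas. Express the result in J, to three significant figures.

Adiabatic: TV^(γ−1) = const with γ = 5/3.
T₂ = T₁ (V₁/V₂)^(γ−1) = 597 × (19/73.6)^0.667 = 597 × 0.4054 = 242 K.
W_by = nCᵥ(T₁ − T₂) = (2.98)(12.47)(597 − 242) = 13191 J.

W ≈ 13200 J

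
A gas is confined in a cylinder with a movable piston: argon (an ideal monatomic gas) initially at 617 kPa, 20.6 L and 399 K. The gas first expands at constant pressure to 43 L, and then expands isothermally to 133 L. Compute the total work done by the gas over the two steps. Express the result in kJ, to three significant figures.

Step 1 (isobaric): W = PΔV = (617 kPa)(43 − 20.6 L) = 13821 J.
After step 1: P = 617 kPa, V = 43 L, T = 832.9 K.
Step 2 (isothermal): W = P₁V₁ ln(V₂/V₁) = (26531) ln(133/43) = 29957 J.
W_total = 13821 + 29957 = 43778 J.

W_total ≈ 43.8 kJ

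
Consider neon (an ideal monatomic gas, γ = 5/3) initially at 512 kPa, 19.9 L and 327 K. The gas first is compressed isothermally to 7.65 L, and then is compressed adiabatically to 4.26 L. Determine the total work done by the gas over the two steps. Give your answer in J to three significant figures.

W_total ≈ -17000 J

Step 1 (isothermal): W = P₁V₁ ln(V₂/V₁) = (10189) ln(7.65/19.9) = -9741 J.
After step 1: P = 1332 kPa, V = 7.65 L, T = 327 K.
Step 2 (adiabatic): W = (P₁V₁ − P₂V₂)/(γ−1) = (10189 − 15053)/0.667 = -7296 J.
W_total = -9741 − 7296 = -17037 J.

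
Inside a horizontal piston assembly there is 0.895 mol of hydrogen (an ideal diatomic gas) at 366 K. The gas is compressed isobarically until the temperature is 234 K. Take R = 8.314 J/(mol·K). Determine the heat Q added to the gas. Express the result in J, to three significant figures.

Isobaric: W = nRΔT = (0.895)(8.314)(-132) = -982.2 J.
ΔU = nCᵥΔT with Cᵥ = 5R/2: ΔU = (0.895)(20.79)(-132) = -2456 J.
Q = ΔU + W = -2456 − 982.2 = -3438 J.

Q ≈ -3440 J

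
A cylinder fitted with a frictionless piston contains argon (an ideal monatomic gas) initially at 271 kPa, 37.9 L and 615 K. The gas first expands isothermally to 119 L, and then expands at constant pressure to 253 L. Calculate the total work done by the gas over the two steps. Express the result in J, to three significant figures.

W_total ≈ 23300 J

Step 1 (isothermal): W = P₁V₁ ln(V₂/V₁) = (10271) ln(119/37.9) = 11752 J.
After step 1: P = 86.31 kPa, V = 119 L, T = 615 K.
Step 2 (isobaric): W = PΔV = (86.31 kPa)(253 − 119 L) = 11566 J.
W_total = 11752 + 11566 = 23317 J.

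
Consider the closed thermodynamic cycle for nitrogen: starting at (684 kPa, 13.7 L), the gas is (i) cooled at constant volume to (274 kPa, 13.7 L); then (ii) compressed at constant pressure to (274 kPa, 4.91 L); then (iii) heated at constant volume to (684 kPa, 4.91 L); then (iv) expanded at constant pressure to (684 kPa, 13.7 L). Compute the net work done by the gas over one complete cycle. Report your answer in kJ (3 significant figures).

W_net ≈ 3.60 kJ

Constant-volume legs do no work.
W(ii) = (274)(4.91 − 13.7) = -2408 J; W(iv) = (684)(13.7 − 4.91) = 6012 J.
W_net = -2408 + 6012 = 3604 J (the clockwise enclosed area).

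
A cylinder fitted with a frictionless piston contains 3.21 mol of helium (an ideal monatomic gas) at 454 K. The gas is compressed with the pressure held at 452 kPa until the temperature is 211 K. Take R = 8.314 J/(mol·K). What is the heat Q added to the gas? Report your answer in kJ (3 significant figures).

Q ≈ -16.2 kJ

Isobaric: W = nRΔT = (3.21)(8.314)(-243) = -6485 J.
ΔU = nCᵥΔT with Cᵥ = 3R/2: ΔU = (3.21)(12.47)(-243) = -9728 J.
Q = ΔU + W = -9728 − 6485 = -16213 J.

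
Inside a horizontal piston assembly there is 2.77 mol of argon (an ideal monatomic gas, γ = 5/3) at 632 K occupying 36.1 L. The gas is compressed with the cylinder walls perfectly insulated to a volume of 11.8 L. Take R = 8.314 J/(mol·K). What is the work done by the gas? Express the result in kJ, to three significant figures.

W ≈ -24.2 kJ

Adiabatic: TV^(γ−1) = const with γ = 5/3.
T₂ = T₁ (V₁/V₂)^(γ−1) = 632 × (36.1/11.8)^0.667 = 632 × 2.107 = 1332 K.
W_by = nCᵥ(T₁ − T₂) = (2.77)(12.47)(632 − 1332) = -24177 J.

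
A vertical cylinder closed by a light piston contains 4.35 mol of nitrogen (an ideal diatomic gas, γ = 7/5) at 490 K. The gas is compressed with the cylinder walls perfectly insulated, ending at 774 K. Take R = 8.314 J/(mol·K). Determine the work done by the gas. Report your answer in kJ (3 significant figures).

W ≈ -25.7 kJ

Adiabatic ⇒ Q = 0, so W_by = −ΔU = nCᵥ(T₁ − T₂).
Cᵥ = 5R/2 = 20.79 J/(mol·K).
W = (4.35)(20.79)(490 − 774) = -25678 J.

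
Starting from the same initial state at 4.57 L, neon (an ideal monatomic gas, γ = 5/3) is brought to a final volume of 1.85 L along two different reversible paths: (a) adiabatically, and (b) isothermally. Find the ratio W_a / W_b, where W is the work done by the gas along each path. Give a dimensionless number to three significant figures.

Path (a) adiabatic: W = P₁V₁(1 − (V₁/V₂)^(γ−1))/(γ−1) → W_a/(P₁V₁) = -1.241.
Path (b) isothermal: W = P₁V₁ ln(V₂/V₁) → W_b/(P₁V₁) = -0.9043.
W_a / W_b = -1.241 / -0.9043 = 1.372.

W_a / W_b ≈ 1.37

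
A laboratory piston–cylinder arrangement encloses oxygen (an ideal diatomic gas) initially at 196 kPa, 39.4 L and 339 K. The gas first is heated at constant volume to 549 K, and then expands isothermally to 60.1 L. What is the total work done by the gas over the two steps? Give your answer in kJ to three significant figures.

W_total ≈ 5.28 kJ

Step 1 (isochoric): W = 0 (constant volume).
After step 1: P = 317.4 kPa (V unchanged).
Step 2 (isothermal): W = P₁V₁ ln(V₂/V₁) = (12506) ln(60.1/39.4) = 5281 J.
W_total = 0 + 5281 = 5281 J.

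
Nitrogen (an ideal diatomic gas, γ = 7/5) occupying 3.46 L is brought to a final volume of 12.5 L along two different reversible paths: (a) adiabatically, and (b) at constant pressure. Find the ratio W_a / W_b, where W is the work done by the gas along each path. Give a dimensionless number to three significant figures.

W_a / W_b ≈ 0.384

Path (a) adiabatic: W = P₁V₁(1 − (V₁/V₂)^(γ−1))/(γ−1) → W_a/(P₁V₁) = 1.004.
Path (b) isobaric: W = P₁(V₂ − V₁) → W_b/(P₁V₁) = 2.613.
W_a / W_b = 1.004 / 2.613 = 0.3844.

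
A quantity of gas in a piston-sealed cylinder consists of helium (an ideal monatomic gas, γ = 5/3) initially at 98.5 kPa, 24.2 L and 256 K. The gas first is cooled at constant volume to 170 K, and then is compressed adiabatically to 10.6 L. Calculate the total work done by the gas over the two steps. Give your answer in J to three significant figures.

Step 1 (isochoric): W = 0 (constant volume).
After step 1: P = 65.41 kPa (V unchanged).
Step 2 (adiabatic): W = (P₁V₁ − P₂V₂)/(γ−1) = (1583 − 2745)/0.667 = -1742 J.
W_total = 0 − 1742 = -1742 J.

W_total ≈ -1740 J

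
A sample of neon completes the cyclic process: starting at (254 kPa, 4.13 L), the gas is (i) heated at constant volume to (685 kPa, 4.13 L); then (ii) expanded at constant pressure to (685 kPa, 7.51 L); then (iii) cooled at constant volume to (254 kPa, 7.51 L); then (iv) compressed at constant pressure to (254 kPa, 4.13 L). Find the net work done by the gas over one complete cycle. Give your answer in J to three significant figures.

W_net ≈ 1460 J

Constant-volume legs do no work.
W(ii) = (685)(7.51 − 4.13) = 2315 J; W(iv) = (254)(4.13 − 7.51) = -858.5 J.
W_net = 2315 − 858.5 = 1457 J (the clockwise enclosed area).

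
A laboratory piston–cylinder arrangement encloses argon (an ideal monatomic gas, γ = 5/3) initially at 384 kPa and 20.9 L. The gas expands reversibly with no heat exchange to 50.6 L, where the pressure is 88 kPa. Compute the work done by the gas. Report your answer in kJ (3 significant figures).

Adiabatic: W = (P₁V₁ − P₂V₂)/(γ − 1) with γ = 5/3.
P₁V₁ = 8026 J, P₂V₂ = 4453 J.
W = (8026 − 4453) / 0.6667 = 5359 J.

W ≈ 5.36 kJ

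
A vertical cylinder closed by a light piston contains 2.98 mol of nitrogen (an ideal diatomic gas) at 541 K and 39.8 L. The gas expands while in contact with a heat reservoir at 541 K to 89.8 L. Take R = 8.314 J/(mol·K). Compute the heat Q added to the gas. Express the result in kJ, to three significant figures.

Q ≈ 10.9 kJ

Isothermal ⇒ ΔU = 0, so Q = W = nRT ln(V₂/V₁).
Q = (2.98)(8.314)(541) ln(89.8/39.8) = 13404 × 0.8137 = 10907 J.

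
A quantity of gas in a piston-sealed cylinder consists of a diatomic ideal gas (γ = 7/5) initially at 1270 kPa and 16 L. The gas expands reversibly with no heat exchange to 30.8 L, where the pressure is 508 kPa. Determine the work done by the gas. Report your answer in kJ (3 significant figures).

Adiabatic: W = (P₁V₁ − P₂V₂)/(γ − 1) with γ = 7/5.
P₁V₁ = 20320 J, P₂V₂ = 15646 J.
W = (20320 − 15646) / 0.4 = 11684 J.

W ≈ 11.7 kJ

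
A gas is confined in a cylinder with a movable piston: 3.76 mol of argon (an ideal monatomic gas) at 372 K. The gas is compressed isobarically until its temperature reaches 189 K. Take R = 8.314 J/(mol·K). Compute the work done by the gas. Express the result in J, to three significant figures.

Isobaric: W = P ΔV = nR ΔT.
W = (3.76)(8.314)(189 − 372) = -5721 J.

W ≈ -5720 J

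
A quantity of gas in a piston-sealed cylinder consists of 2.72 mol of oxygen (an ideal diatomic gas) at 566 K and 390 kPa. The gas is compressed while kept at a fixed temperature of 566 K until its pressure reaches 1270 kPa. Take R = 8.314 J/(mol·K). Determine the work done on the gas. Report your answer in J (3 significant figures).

Isothermal process: W = nRT ln(V₂/V₁) = nRT ln(P₁/P₂).
W = (2.72)(8.314)(566) × ln(390/1270)
  = 12800 × ln(0.3071) = 12800 × -1.181
W_by_gas = -15111 J; work on gas = −W_by = 15111 J.

W ≈ 15100 J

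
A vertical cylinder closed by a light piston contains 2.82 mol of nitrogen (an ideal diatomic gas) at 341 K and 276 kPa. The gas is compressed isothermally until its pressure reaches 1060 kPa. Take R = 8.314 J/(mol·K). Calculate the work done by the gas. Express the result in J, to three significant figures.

W ≈ -10800 J

Isothermal process: W = nRT ln(V₂/V₁) = nRT ln(P₁/P₂).
W = (2.82)(8.314)(341) × ln(276/1060)
  = 7995 × ln(0.2604) = 7995 × -1.346
W_by_gas = -10758 J.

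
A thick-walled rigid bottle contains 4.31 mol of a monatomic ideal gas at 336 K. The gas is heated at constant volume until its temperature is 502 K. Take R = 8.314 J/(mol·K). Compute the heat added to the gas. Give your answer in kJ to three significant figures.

Q ≈ 8.92 kJ

Constant volume ⇒ W = 0, so Q = ΔU = nCᵥΔT with Cᵥ = 3R/2 = 12.47 J/(mol·K).
ΔU = (4.31)(12.47)(502 − 336) = 8923 J.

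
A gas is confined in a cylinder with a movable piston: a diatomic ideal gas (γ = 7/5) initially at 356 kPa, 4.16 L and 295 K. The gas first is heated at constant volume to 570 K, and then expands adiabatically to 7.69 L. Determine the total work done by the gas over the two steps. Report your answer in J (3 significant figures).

Step 1 (isochoric): W = 0 (constant volume).
After step 1: P = 687.9 kPa (V unchanged).
Step 2 (adiabatic): W = (P₁V₁ − P₂V₂)/(γ−1) = (2862 − 2238)/0.4 = 1559 J.
W_total = 0 + 1559 = 1559 J.

W_total ≈ 1560 J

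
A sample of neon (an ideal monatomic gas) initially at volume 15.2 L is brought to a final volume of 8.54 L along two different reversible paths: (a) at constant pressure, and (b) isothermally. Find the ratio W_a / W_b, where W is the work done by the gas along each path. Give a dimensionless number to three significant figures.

Path (a) isobaric: W = P₁(V₂ − V₁) → W_a/(P₁V₁) = -0.4382.
Path (b) isothermal: W = P₁V₁ ln(V₂/V₁) → W_b/(P₁V₁) = -0.5765.
W_a / W_b = -0.4382 / -0.5765 = 0.76.

W_a / W_b ≈ 0.760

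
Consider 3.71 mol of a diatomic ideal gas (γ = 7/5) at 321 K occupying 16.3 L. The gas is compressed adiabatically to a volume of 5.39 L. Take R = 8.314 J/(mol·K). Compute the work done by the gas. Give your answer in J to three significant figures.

Adiabatic: TV^(γ−1) = const with γ = 7/5.
T₂ = T₁ (V₁/V₂)^(γ−1) = 321 × (16.3/5.39)^0.4 = 321 × 1.557 = 499.7 K.
W_by = nCᵥ(T₁ − T₂) = (3.71)(20.79)(321 − 499.7) = -13783 J.

W ≈ -13800 J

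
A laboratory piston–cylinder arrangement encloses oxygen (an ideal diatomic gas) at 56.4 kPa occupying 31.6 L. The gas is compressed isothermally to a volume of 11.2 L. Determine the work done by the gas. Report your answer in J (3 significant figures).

W ≈ -1850 J

Isothermal: W = nRT ln(V₂/V₁) = P₁V₁ ln(V₂/V₁).
P₁V₁ = (56.4 kPa)(31.6 L) = 1782 J.
W = 1782 × ln(11.2/31.6) = 1782 × -1.037
W_by_gas = -1849 J.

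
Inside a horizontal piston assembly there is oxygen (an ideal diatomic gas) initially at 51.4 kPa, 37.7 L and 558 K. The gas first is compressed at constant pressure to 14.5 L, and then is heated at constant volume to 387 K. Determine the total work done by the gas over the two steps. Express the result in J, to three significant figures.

W_total ≈ -1190 J

Step 1 (isobaric): W = PΔV = (51.4 kPa)(14.5 − 37.7 L) = -1192 J.
Step 2 (isochoric): W = 0 (constant volume).
W_total = -1192 + 0 = -1192 J.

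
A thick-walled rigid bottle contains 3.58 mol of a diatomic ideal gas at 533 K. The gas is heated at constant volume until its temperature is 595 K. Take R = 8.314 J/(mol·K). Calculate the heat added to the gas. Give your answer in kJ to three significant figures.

Q ≈ 4.61 kJ

Constant volume ⇒ W = 0, so Q = ΔU = nCᵥΔT with Cᵥ = 5R/2 = 20.79 J/(mol·K).
ΔU = (3.58)(20.79)(595 − 533) = 4613 J.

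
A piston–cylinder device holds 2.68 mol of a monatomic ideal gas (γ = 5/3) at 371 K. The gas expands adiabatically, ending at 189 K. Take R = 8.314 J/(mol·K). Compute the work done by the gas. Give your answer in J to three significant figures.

W ≈ 6080 J

Adiabatic ⇒ Q = 0, so W_by = −ΔU = nCᵥ(T₁ − T₂).
Cᵥ = 3R/2 = 12.47 J/(mol·K).
W = (2.68)(12.47)(371 − 189) = 6083 J.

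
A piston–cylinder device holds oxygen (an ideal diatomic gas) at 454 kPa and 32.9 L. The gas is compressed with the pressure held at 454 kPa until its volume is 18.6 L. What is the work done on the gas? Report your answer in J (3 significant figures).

Isobaric: W = P ΔV.
W = (454 kPa)(18.6 − 32.9 L) = (454)(-14.3) = -6492 J.
Work on gas = −W_by = 6492 J.

W ≈ 6490 J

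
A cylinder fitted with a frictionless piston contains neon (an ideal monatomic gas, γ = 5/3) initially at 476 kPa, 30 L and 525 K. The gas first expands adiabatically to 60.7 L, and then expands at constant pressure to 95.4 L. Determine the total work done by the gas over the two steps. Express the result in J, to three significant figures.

Step 1 (adiabatic): W = (P₁V₁ − P₂V₂)/(γ−1) = (14280 − 8927)/0.667 = 8030 J.
After step 1: P = 147.1 kPa, V = 60.7 L, T = 328.2 K.
Step 2 (isobaric): W = PΔV = (147.1 kPa)(95.4 − 60.7 L) = 5103 J.
W_total = 8030 + 5103 = 13133 J.

W_total ≈ 13100 J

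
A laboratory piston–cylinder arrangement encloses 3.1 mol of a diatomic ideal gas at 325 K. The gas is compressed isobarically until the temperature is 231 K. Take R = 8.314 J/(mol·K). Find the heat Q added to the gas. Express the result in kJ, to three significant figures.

Isobaric: W = nRΔT = (3.1)(8.314)(-94) = -2423 J.
ΔU = nCᵥΔT with Cᵥ = 5R/2: ΔU = (3.1)(20.79)(-94) = -6057 J.
Q = ΔU + W = -6057 − 2423 = -8479 J.

Q ≈ -8.48 kJ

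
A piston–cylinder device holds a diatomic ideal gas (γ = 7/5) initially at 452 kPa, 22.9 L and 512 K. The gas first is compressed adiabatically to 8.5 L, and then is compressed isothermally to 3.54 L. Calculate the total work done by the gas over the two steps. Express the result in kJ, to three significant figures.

W_total ≈ -26.1 kJ

Step 1 (adiabatic): W = (P₁V₁ − P₂V₂)/(γ−1) = (10351 − 15387)/0.4 = -12589 J.
After step 1: P = 1810 kPa, V = 8.5 L, T = 761.1 K.
Step 2 (isothermal): W = P₁V₁ ln(V₂/V₁) = (15387) ln(3.54/8.5) = -13478 J.
W_total = -12589 − 13478 = -26067 J.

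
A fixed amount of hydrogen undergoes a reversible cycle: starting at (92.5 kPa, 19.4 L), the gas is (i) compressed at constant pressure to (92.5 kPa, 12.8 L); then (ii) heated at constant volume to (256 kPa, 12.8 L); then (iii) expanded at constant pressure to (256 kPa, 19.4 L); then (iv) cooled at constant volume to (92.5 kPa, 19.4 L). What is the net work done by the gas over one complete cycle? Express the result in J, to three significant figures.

Constant-volume legs do no work.
W(i) = (92.5)(12.8 − 19.4) = -610.5 J; W(iii) = (256)(19.4 − 12.8) = 1690 J.
W_net = -610.5 + 1690 = 1079 J (the clockwise enclosed area).

W_net ≈ 1080 J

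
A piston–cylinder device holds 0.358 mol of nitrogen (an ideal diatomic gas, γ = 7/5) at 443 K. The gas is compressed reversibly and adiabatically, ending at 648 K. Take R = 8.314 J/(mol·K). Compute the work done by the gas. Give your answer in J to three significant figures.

Adiabatic ⇒ Q = 0, so W_by = −ΔU = nCᵥ(T₁ − T₂).
Cᵥ = 5R/2 = 20.79 J/(mol·K).
W = (0.358)(20.79)(443 − 648) = -1525 J.

W ≈ -1530 J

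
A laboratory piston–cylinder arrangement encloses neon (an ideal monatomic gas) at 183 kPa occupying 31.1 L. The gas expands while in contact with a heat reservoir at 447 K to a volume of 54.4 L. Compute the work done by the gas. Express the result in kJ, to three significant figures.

Isothermal: W = nRT ln(V₂/V₁) = P₁V₁ ln(V₂/V₁).
P₁V₁ = (183 kPa)(31.1 L) = 5691 J.
W = 5691 × ln(54.4/31.1) = 5691 × 0.5592
W_by_gas = 3182 J.

W ≈ 3.18 kJ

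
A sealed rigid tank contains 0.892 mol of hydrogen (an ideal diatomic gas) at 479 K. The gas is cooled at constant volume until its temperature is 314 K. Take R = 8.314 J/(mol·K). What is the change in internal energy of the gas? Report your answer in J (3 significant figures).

ΔU ≈ -3060 J

Constant volume ⇒ W = 0, so Q = ΔU = nCᵥΔT with Cᵥ = 5R/2 = 20.79 J/(mol·K).
ΔU = (0.892)(20.79)(314 − 479) = -3059 J.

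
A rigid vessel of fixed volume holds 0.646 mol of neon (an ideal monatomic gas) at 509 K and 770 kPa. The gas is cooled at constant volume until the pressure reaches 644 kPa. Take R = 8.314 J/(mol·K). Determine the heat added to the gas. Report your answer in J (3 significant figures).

Q ≈ -671 J

Constant volume ⇒ W = 0, so Q = ΔU = nCᵥΔT with Cᵥ = 3R/2 = 12.47 J/(mol·K).
At constant V, T₂/T₁ = P₂/P₁ ⇒ ΔT = T₁(P₂/P₁ − 1) = 509·(644/770 − 1) = -83.29 K.
ΔU = (0.646)(12.47)(-83.29) = -671 J.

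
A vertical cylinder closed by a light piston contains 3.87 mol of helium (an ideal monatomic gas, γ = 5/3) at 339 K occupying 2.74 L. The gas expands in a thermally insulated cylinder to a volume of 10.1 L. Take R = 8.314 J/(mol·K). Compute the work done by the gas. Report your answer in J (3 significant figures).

W ≈ 9500 J

Adiabatic: TV^(γ−1) = const with γ = 5/3.
T₂ = T₁ (V₁/V₂)^(γ−1) = 339 × (2.74/10.1)^0.667 = 339 × 0.4191 = 142.1 K.
W_by = nCᵥ(T₁ − T₂) = (3.87)(12.47)(339 − 142.1) = 9505 J.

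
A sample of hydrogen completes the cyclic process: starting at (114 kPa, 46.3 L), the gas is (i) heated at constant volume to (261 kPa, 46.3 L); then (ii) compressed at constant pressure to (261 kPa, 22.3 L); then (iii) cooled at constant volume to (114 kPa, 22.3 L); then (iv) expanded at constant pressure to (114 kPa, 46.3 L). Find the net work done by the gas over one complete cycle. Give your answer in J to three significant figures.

Constant-volume legs do no work.
W(ii) = (261)(22.3 − 46.3) = -6264 J; W(iv) = (114)(46.3 − 22.3) = 2736 J.
W_net = -6264 + 2736 = -3528 J (the counter-clockwise enclosed area).

W_net ≈ -3530 J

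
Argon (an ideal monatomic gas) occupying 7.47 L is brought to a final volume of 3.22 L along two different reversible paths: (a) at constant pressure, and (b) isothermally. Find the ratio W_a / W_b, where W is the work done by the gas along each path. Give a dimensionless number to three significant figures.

Path (a) isobaric: W = P₁(V₂ − V₁) → W_a/(P₁V₁) = -0.5689.
Path (b) isothermal: W = P₁V₁ ln(V₂/V₁) → W_b/(P₁V₁) = -0.8415.
W_a / W_b = -0.5689 / -0.8415 = 0.6761.

W_a / W_b ≈ 0.676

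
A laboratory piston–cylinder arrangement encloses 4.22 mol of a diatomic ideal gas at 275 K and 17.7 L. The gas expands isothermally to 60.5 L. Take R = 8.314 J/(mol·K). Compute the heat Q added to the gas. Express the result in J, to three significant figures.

Isothermal ⇒ ΔU = 0, so Q = W = nRT ln(V₂/V₁).
Q = (4.22)(8.314)(275) ln(60.5/17.7) = 9648 × 1.229 = 11859 J.

Q ≈ 11900 J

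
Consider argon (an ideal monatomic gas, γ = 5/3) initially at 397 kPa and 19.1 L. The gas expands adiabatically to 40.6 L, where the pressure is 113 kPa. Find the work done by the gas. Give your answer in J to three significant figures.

Adiabatic: W = (P₁V₁ − P₂V₂)/(γ − 1) with γ = 5/3.
P₁V₁ = 7583 J, P₂V₂ = 4588 J.
W = (7583 − 4588) / 0.6667 = 4492 J.

W ≈ 4490 J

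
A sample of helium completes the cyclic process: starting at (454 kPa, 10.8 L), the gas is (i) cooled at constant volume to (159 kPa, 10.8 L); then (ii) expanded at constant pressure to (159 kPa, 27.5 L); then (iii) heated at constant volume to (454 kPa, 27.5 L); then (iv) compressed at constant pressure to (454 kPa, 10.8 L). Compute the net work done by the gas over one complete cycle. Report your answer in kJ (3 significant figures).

Constant-volume legs do no work.
W(ii) = (159)(27.5 − 10.8) = 2655 J; W(iv) = (454)(10.8 − 27.5) = -7582 J.
W_net = 2655 − 7582 = -4926 J (the counter-clockwise enclosed area).

W_net ≈ -4.93 kJ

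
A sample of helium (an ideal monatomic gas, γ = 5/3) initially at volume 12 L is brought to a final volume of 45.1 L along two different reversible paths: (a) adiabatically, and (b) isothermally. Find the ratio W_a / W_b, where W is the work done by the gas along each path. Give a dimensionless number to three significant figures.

W_a / W_b ≈ 0.664

Path (a) adiabatic: W = P₁V₁(1 − (V₁/V₂)^(γ−1))/(γ−1) → W_a/(P₁V₁) = 0.8795.
Path (b) isothermal: W = P₁V₁ ln(V₂/V₁) → W_b/(P₁V₁) = 1.324.
W_a / W_b = 0.8795 / 1.324 = 0.6643.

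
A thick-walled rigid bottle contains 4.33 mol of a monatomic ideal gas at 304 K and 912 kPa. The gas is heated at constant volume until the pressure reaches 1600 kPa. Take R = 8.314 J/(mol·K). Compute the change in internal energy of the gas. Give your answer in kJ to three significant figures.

ΔU ≈ 12.4 kJ

Constant volume ⇒ W = 0, so Q = ΔU = nCᵥΔT with Cᵥ = 3R/2 = 12.47 J/(mol·K).
At constant V, T₂/T₁ = P₂/P₁ ⇒ ΔT = T₁(P₂/P₁ − 1) = 304·(1600/912 − 1) = 229.3 K.
ΔU = (4.33)(12.47)(229.3) = 12384 J.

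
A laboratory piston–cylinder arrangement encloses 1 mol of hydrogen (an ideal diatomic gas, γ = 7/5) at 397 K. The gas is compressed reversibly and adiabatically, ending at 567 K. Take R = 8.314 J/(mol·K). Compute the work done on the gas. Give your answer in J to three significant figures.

W ≈ 3530 J

Adiabatic ⇒ Q = 0, so W_by = −ΔU = nCᵥ(T₁ − T₂).
Cᵥ = 5R/2 = 20.79 J/(mol·K).
W = (1)(20.79)(397 − 567) = -3533 J.
Work on gas = −W_by = 3533 J.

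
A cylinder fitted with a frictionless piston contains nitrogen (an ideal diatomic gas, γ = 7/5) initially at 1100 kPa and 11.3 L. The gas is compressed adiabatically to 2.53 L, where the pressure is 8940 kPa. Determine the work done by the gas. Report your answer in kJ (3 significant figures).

W ≈ -25.5 kJ

Adiabatic: W = (P₁V₁ − P₂V₂)/(γ − 1) with γ = 7/5.
P₁V₁ = 12430 J, P₂V₂ = 22618 J.
W = (12430 − 22618) / 0.4 = -25470 J.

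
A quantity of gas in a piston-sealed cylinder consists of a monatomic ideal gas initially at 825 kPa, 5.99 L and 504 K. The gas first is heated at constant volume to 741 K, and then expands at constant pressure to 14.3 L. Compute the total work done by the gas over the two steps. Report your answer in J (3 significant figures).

Step 1 (isochoric): W = 0 (constant volume).
After step 1: P = 1213 kPa (V unchanged).
Step 2 (isobaric): W = PΔV = (1213 kPa)(14.3 − 5.99 L) = 10080 J.
W_total = 0 + 10080 = 10080 J.

W_total ≈ 10100 J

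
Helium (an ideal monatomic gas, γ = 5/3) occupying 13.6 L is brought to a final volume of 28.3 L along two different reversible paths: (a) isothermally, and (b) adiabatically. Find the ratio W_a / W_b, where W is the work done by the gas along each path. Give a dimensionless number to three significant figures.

Path (a) isothermal: W = P₁V₁ ln(V₂/V₁) → W_a/(P₁V₁) = 0.7328.
Path (b) adiabatic: W = P₁V₁(1 − (V₁/V₂)^(γ−1))/(γ−1) → W_b/(P₁V₁) = 0.5797.
W_a / W_b = 0.7328 / 0.5797 = 1.264.

W_a / W_b ≈ 1.26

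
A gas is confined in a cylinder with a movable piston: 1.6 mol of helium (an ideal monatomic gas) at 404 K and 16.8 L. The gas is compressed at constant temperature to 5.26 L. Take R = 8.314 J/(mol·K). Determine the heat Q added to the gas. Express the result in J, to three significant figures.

Q ≈ -6240 J

Isothermal ⇒ ΔU = 0, so Q = W = nRT ln(V₂/V₁).
Q = (1.6)(8.314)(404) ln(5.26/16.8) = 5374 × -1.161 = -6241 J.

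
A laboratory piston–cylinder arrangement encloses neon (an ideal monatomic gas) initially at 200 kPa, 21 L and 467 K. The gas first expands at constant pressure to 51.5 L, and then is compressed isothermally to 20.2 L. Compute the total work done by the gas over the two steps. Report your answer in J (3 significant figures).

W_total ≈ -3540 J

Step 1 (isobaric): W = PΔV = (200 kPa)(51.5 − 21 L) = 6100 J.
After step 1: P = 200 kPa, V = 51.5 L, T = 1145 K.
Step 2 (isothermal): W = P₁V₁ ln(V₂/V₁) = (10300) ln(20.2/51.5) = -9640 J.
W_total = 6100 − 9640 = -3540 J.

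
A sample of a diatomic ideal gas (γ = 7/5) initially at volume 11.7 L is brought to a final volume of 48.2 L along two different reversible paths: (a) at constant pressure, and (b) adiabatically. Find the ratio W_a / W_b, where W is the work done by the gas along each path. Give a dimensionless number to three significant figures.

Path (a) isobaric: W = P₁(V₂ − V₁) → W_a/(P₁V₁) = 3.12.
Path (b) adiabatic: W = P₁V₁(1 − (V₁/V₂)^(γ−1))/(γ−1) → W_b/(P₁V₁) = 1.081.
W_a / W_b = 3.12 / 1.081 = 2.886.

W_a / W_b ≈ 2.89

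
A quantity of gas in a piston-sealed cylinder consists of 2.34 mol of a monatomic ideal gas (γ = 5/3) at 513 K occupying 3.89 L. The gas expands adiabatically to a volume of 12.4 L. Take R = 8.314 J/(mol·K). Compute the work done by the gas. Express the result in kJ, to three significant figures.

W ≈ 8.06 kJ

Adiabatic: TV^(γ−1) = const with γ = 5/3.
T₂ = T₁ (V₁/V₂)^(γ−1) = 513 × (3.89/12.4)^0.667 = 513 × 0.4617 = 236.8 K.
W_by = nCᵥ(T₁ − T₂) = (2.34)(12.47)(513 − 236.8) = 8059 J.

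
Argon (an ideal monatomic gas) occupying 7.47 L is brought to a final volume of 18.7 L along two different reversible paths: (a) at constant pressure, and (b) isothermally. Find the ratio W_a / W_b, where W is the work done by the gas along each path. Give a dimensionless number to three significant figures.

W_a / W_b ≈ 1.64

Path (a) isobaric: W = P₁(V₂ − V₁) → W_a/(P₁V₁) = 1.503.
Path (b) isothermal: W = P₁V₁ ln(V₂/V₁) → W_b/(P₁V₁) = 0.9176.
W_a / W_b = 1.503 / 0.9176 = 1.638.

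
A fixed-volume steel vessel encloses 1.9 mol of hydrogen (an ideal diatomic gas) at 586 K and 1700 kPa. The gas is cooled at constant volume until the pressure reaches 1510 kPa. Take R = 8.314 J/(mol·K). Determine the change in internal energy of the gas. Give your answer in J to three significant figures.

Constant volume ⇒ W = 0, so Q = ΔU = nCᵥΔT with Cᵥ = 5R/2 = 20.79 J/(mol·K).
At constant V, T₂/T₁ = P₂/P₁ ⇒ ΔT = T₁(P₂/P₁ − 1) = 586·(1510/1700 − 1) = -65.49 K.
ΔU = (1.9)(20.79)(-65.49) = -2586 J.

ΔU ≈ -2590 J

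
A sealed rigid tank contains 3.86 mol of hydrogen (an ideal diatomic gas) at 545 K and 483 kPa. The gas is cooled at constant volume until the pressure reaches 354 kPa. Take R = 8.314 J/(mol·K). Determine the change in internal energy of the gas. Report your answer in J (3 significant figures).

Constant volume ⇒ W = 0, so Q = ΔU = nCᵥΔT with Cᵥ = 5R/2 = 20.79 J/(mol·K).
At constant V, T₂/T₁ = P₂/P₁ ⇒ ΔT = T₁(P₂/P₁ − 1) = 545·(354/483 − 1) = -145.6 K.
ΔU = (3.86)(20.79)(-145.6) = -11678 J.

ΔU ≈ -11700 J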